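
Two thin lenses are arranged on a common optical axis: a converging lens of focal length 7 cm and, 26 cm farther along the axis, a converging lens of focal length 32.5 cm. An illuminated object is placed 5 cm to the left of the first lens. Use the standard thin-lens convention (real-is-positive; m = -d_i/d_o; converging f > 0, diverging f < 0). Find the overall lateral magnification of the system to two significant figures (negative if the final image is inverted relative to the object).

-10

First lens: d_i1 = 1/(1/7 - 1/5) = -17.500 cm.
m_1 = -(-17.500)/5 = 3.5000.
With d_i1 < 0 the first image is virtual and lies on the object side; the object distance for lens 2 is d_o2 = 26 - (-17.500) = 43.500 cm.
Second lens: d_i2 = 1/(1/32.5 - 1/(43.500)) = 128.523 cm.
m_2 = -(128.523)/(43.500) = -2.9545.
Overall magnification: m = m_1 m_2 = -10.3409.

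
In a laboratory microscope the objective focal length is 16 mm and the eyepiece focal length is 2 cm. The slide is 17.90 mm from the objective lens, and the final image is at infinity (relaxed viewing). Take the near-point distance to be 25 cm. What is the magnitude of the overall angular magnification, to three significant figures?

Convert to cm: f_obj = 16 mm = 1.6 cm; d_o = 17.90 mm = 1.79 cm.
Objective: 1/d_i = 1/f_obj - 1/d_o = 1/1.6 - 1/1.79 = 0.06634 cm^-1, so d_i = 15.074 cm.
m_obj = -d_i/d_o = -15.074/1.79 = -8.421.
Eyepiece angular magnification (image at infinity): M_eye = D/f_e = 25/2 = 12.500.
Overall M = m_obj x M_eye = (-8.421)(12.500) = -105.26.
|M| = 105.26.

105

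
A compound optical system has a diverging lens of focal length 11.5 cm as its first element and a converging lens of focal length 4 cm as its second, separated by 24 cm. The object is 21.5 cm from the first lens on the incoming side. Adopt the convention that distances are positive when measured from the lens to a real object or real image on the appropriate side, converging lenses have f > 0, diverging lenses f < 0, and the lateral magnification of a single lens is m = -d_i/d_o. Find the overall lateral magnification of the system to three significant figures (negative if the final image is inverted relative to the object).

First lens: d_i1 = 1/(1/(-11.5) - 1/21.5) = -7.492 cm.
m_1 = -(-7.492)/21.5 = 0.3485.
With d_i1 < 0 the first image is virtual and lies on the object side; the object distance for lens 2 is d_o2 = 24 - (-7.492) = 31.492 cm.
Second lens: d_i2 = 1/(1/4 - 1/(31.492)) = 4.582 cm.
m_2 = -(4.582)/(31.492) = -0.1455.
The system's lateral magnification is m_1 m_2 = (0.3485)(-0.1455) = -0.0507.

-0.0507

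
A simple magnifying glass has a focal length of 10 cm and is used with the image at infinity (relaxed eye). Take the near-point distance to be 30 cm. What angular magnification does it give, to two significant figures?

3.0

M = D/f = 30/10 = 3.000.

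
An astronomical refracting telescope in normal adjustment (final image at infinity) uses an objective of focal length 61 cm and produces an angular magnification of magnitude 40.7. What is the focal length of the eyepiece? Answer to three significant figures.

1.50 cm

|M| = f_obj/f_eye, so f_eye = f_obj/|M| = 61/40.7 = 1.499 cm.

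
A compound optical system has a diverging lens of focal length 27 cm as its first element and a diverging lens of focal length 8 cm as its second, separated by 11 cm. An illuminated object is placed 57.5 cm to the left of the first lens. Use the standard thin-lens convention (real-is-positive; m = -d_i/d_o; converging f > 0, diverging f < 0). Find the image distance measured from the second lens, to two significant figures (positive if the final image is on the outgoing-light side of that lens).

First lens: d_i1 = 1/(1/(-27) - 1/57.5) = -18.373 cm.
The intermediate image is virtual, 18.373 cm to the left of lens 1, so d_o2 = L - d_i1 = 11 - (-18.373) = 29.373 cm.
Second lens: d_i2 = 1/(1/(-8) - 1/(29.373)) = -6.288 cm.

-6.3 cm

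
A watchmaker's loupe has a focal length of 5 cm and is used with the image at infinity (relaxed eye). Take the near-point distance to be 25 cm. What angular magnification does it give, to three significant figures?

M = D/f = 25/5 = 5.000.

5.00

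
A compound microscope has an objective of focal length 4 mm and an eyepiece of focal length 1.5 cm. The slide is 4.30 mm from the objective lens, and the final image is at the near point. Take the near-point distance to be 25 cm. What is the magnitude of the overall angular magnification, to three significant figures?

Convert to cm: f_obj = 4 mm = 0.4 cm; d_o = 4.30 mm = 0.43 cm.
Objective: 1/d_i = 1/f_obj - 1/d_o = 1/0.4 - 1/0.43 = 0.17442 cm^-1, so d_i = 5.733 cm.
m_obj = -d_i/d_o = -5.733/0.43 = -13.333.
Eyepiece angular magnification (image at near point): M_eye = 1 + D/f_e = 1 + 25/1.5 = 17.667.
Overall M = m_obj x M_eye = (-13.333)(17.667) = -235.56.
|M| = 235.56.

236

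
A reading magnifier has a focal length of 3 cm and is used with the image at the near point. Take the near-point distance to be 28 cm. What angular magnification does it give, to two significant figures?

10

M = 1 + D/f = 1 + 28/3 = 10.333.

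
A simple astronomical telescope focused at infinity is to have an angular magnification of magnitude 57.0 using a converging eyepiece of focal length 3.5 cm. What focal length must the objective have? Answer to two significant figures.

|M| = f_obj/|f_eye|, so f_obj = |M| x |f_eye| = 57.0 x 3.5 = 199.500 cm.

200 cm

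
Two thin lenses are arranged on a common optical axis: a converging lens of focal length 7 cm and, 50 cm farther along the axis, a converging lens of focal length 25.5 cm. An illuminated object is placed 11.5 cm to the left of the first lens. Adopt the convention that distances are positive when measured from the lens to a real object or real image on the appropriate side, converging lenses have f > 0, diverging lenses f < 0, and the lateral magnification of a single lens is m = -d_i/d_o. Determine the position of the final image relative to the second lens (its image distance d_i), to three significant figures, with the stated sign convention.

Applying the thin-lens equation to the first lens, 1/7 = 1/11.5 + 1/d_i1, which gives d_i1 = 17.889 cm.
That image sits 32.111 cm in front of the second lens, so d_o2 = 32.111 cm.
Applying the thin-lens equation again with f_2 = 25.5 cm and d_o2 = 32.111 cm gives d_i2 = 123.857 cm.

124 cm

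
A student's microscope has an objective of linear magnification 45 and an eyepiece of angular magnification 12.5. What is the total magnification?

The overall magnification of a compound microscope is the product of the objective and eyepiece magnifications:
M = M_obj x M_eye = 45 x 12.5 = 562.5.

562.5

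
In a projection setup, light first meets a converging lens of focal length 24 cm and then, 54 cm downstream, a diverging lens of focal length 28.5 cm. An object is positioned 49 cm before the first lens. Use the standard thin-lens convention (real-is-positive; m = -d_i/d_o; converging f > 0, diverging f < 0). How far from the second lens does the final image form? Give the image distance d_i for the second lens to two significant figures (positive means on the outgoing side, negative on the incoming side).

-5.6 cm

First lens: d_i1 = 1/(1/24 - 1/49) = 47.040 cm.
Object distance for lens 2: d_o2 = 54 - 47.040 = 6.960 cm.
Second lens: d_i2 = 1/(1/(-28.5) - 1/(6.960)) = -5.594 cm.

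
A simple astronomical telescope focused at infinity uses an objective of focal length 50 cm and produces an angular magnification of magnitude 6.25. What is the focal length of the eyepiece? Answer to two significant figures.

|M| = f_obj/f_eye, so f_eye = f_obj/|M| = 50/6.25 = 8.000 cm.

8.0 cm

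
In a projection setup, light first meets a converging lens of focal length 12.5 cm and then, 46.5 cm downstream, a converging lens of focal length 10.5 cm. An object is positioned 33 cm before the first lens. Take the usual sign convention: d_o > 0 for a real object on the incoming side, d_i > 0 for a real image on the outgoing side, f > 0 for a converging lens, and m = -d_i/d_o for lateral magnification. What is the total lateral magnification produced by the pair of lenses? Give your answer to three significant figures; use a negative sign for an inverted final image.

First lens: d_i1 = 1/(1/12.5 - 1/33) = 20.122 cm.
m_1 = -(20.122)/33 = -0.6098.
Object distance for lens 2: d_o2 = 46.5 - 20.122 = 26.378 cm.
Second lens: d_i2 = 1/(1/10.5 - 1/(26.378)) = 17.444 cm.
m_2 = -(17.444)/(26.378) = -0.6613.
Overall magnification: m = m_1 m_2 = 0.4032.

0.403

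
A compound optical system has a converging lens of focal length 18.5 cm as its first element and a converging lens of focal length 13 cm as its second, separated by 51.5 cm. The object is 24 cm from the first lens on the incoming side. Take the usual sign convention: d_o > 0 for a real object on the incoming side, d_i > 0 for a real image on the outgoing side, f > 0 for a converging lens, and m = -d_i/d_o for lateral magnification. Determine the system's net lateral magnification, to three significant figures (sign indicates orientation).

-1.04

Lens 1: 1/d_i1 = 1/f_1 - 1/d_o1 = 1/18.5 - 1/24 = 0.01239 cm^-1, so d_i1 = 80.727 cm.
m_1 = -(80.727)/24 = -3.3636.
This image would form 80.727 cm past lens 1, i.e. 29.227 cm beyond lens 2, so it is a virtual object for lens 2: d_o2 = 51.5 - 80.727 = -29.227 cm.
Lens 2: 1/d_i2 = 1/f_2 - 1/d_o2 = 1/13 - 1/(-29.227) = 0.11114 cm^-1, so d_i2 = 8.998 cm.
m_2 = -(8.998)/(-29.227) = 0.3079.
The system's lateral magnification is m_1 m_2 = (-3.3636)(0.3079) = -1.0355.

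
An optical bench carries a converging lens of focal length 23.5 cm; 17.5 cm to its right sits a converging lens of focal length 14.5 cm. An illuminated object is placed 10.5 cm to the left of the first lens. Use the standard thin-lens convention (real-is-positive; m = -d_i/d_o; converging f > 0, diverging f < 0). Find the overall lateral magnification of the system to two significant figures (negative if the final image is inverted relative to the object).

-1.2

Applying the thin-lens equation to the first lens, 1/23.5 = 1/10.5 + 1/d_i1, which gives d_i1 = -18.981 cm.
Its lateral magnification is m_1 = -d_i1/d_o1 = -(-18.981)/10.5 = 1.8077.
The intermediate image is virtual, 18.981 cm to the left of lens 1, so d_o2 = L - d_i1 = 17.5 - (-18.981) = 36.481 cm.
Applying the thin-lens equation again with f_2 = 14.5 cm and d_o2 = 36.481 cm gives d_i2 = 24.065 cm.
m_2 = -(24.065)/(36.481) = -0.6597.
Total m = m_1 x m_2 = (1.8077)(-0.6597) = -1.1925.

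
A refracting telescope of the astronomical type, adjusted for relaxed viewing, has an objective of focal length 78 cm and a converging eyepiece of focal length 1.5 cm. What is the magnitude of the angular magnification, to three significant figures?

|M| = f_obj/|f_eye| = 78/1.5 = 52.000.

52.0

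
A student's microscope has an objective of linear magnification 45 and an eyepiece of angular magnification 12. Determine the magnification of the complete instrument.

540

The overall magnification of a compound microscope is the product of the objective and eyepiece magnifications:
M = M_obj x M_eye = 45 x 12 = 540.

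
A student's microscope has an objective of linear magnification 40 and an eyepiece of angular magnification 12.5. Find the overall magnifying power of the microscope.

500

The overall magnification of a compound microscope is the product of the objective and eyepiece magnifications:
M = M_obj x M_eye = 40 x 12.5 = 500.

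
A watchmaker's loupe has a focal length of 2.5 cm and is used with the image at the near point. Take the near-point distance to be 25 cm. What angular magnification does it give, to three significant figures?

11.0

M = 1 + D/f = 1 + 25/2.5 = 11.000.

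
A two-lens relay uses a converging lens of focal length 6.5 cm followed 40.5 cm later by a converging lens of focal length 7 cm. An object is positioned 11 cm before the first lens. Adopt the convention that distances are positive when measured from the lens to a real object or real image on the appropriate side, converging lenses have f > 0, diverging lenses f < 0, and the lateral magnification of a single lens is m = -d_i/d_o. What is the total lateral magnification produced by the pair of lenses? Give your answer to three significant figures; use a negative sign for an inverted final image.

0.574

First lens: d_i1 = 1/(1/6.5 - 1/11) = 15.889 cm.
m_1 = -(15.889)/11 = -1.4444.
Object distance for lens 2: d_o2 = 40.5 - 15.889 = 24.611 cm.
Second lens: d_i2 = 1/(1/7 - 1/(24.611)) = 9.782 cm.
m_2 = -(9.782)/(24.611) = -0.3975.
Total m = m_1 x m_2 = (-1.4444)(-0.3975) = 0.5741.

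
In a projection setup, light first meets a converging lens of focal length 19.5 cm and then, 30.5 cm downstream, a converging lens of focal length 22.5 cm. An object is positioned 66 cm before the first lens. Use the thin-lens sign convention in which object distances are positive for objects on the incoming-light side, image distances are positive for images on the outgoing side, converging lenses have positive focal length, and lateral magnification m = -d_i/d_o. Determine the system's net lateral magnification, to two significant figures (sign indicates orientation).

-0.48

Applying the thin-lens equation to the first lens, 1/19.5 = 1/66 + 1/d_i1, which gives d_i1 = 27.677 cm.
Its lateral magnification is m_1 = -d_i1/d_o1 = -(27.677)/66 = -0.4194.
That image sits 2.823 cm in front of the second lens, so d_o2 = 2.823 cm.
Applying the thin-lens equation again with f_2 = 22.5 cm and d_o2 = 2.823 cm gives d_i2 = -3.227 cm.
m_2 = -(-3.227)/(2.823) = 1.1434.
The system's lateral magnification is m_1 m_2 = (-0.4194)(1.1434) = -0.4795.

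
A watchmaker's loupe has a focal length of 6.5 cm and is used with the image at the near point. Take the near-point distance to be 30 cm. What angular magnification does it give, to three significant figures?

5.62

M = 1 + D/f = 1 + 30/6.5 = 5.615.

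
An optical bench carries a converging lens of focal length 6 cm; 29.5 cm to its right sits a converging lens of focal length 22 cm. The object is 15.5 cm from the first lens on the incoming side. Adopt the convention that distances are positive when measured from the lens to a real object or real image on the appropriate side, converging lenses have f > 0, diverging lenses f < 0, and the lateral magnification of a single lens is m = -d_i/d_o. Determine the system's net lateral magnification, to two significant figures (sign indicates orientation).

First lens: d_i1 = 1/(1/6 - 1/15.5) = 9.789 cm.
m_1 = -(9.789)/15.5 = -0.6316.
The intermediate image is 9.789 cm to the right of lens 1, so d_o2 = L - d_i1 = 29.5 - 9.789 = 19.711 cm.
Second lens: d_i2 = 1/(1/22 - 1/(19.711)) = -189.402 cm.
m_2 = -(-189.402)/(19.711) = 9.6092.
Overall magnification: m = m_1 m_2 = -6.0690.

-6.1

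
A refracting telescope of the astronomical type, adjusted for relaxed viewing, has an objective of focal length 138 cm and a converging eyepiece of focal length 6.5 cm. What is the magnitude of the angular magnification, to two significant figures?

|M| = f_obj/|f_eye| = 138/6.5 = 21.231.

21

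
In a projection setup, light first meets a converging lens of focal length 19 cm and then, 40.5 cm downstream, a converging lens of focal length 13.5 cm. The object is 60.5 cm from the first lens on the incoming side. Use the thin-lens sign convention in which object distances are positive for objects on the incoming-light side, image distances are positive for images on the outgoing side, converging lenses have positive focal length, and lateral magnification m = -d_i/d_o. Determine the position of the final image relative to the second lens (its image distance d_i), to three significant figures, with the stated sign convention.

Lens 1: 1/d_i1 = 1/f_1 - 1/d_o1 = 1/19 - 1/60.5 = 0.03610 cm^-1, so d_i1 = 27.699 cm.
The intermediate image is 27.699 cm to the right of lens 1, so d_o2 = L - d_i1 = 40.5 - 27.699 = 12.801 cm.
Lens 2: 1/d_i2 = 1/f_2 - 1/d_o2 = 1/13.5 - 1/(12.801) = -0.00404 cm^-1, so d_i2 = -247.306 cm.

-247 cm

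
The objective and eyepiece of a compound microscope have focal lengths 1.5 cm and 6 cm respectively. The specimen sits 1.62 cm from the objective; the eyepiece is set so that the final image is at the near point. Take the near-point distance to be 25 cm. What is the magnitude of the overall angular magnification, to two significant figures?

65

Objective: 1/d_i = 1/f_obj - 1/d_o = 1/1.5 - 1/1.62 = 0.04938 cm^-1, so d_i = 20.250 cm.
m_obj = -d_i/d_o = -20.250/1.62 = -12.500.
Eyepiece angular magnification (image at near point): M_eye = 1 + D/f_e = 1 + 25/6 = 5.167.
Overall M = m_obj x M_eye = (-12.500)(5.167) = -64.58.
|M| = 64.58.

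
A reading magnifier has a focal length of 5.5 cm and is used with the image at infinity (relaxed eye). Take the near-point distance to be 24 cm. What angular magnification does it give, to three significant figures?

4.36

M = D/f = 24/5.5 = 4.364.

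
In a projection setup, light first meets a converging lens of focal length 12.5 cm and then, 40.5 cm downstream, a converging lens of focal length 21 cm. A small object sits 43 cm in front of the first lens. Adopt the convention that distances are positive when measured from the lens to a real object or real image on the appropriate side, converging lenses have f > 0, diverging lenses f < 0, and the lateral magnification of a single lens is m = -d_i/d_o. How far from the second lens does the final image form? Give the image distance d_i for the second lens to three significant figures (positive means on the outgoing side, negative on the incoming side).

First lens: d_i1 = 1/(1/12.5 - 1/43) = 17.623 cm.
Object distance for lens 2: d_o2 = 40.5 - 17.623 = 22.877 cm.
Second lens: d_i2 = 1/(1/21 - 1/(22.877)) = 255.943 cm.

256 cm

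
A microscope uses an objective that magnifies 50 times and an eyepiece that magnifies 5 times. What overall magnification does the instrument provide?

250

The overall magnification of a compound microscope is the product of the objective and eyepiece magnifications:
M = M_obj x M_eye = 50 x 5 = 250.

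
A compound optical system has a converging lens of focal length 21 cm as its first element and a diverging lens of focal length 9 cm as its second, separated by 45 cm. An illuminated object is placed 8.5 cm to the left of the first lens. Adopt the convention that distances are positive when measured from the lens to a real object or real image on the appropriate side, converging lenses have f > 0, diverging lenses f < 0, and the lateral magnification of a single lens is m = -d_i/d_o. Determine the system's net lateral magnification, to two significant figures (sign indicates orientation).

First lens: d_i1 = 1/(1/21 - 1/8.5) = -14.280 cm.
m_1 = -(-14.280)/8.5 = 1.6800.
With d_i1 < 0 the first image is virtual and lies on the object side; the object distance for lens 2 is d_o2 = 45 - (-14.280) = 59.280 cm.
Second lens: d_i2 = 1/(1/(-9) - 1/(59.280)) = -7.814 cm.
m_2 = -(-7.814)/(59.280) = 0.1318.
The system's lateral magnification is m_1 m_2 = (1.6800)(0.1318) = 0.2214.

0.22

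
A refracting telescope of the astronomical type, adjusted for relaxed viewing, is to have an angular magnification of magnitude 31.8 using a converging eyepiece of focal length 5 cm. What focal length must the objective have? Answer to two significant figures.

160 cm

|M| = f_obj/|f_eye|, so f_obj = |M| x |f_eye| = 31.8 x 5 = 159.000 cm.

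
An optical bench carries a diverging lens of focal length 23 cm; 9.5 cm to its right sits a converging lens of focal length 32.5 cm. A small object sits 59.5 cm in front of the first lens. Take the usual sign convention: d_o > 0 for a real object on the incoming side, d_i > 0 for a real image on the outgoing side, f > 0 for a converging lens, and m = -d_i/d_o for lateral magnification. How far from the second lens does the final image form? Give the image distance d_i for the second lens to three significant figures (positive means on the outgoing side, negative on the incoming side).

-132 cm

Applying the thin-lens equation to the first lens, 1/(-23) = 1/59.5 + 1/d_i1, which gives d_i1 = -16.588 cm.
The intermediate image is virtual, 16.588 cm to the left of lens 1, so d_o2 = L - d_i1 = 9.5 - (-16.588) = 26.088 cm.
Applying the thin-lens equation again with f_2 = 32.5 cm and d_o2 = 26.088 cm gives d_i2 = -132.227 cm.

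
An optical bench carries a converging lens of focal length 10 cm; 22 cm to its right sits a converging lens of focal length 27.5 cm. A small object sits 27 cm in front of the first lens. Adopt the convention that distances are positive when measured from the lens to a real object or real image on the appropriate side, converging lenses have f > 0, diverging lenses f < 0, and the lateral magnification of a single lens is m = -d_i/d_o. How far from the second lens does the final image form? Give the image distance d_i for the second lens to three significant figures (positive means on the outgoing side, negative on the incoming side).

-7.87 cm

Applying the thin-lens equation to the first lens, 1/10 = 1/27 + 1/d_i1, which gives d_i1 = 15.882 cm.
The intermediate image is 15.882 cm to the right of lens 1, so d_o2 = L - d_i1 = 22 - 15.882 = 6.118 cm.
Applying the thin-lens equation again with f_2 = 27.5 cm and d_o2 = 6.118 cm gives d_i2 = -7.868 cm.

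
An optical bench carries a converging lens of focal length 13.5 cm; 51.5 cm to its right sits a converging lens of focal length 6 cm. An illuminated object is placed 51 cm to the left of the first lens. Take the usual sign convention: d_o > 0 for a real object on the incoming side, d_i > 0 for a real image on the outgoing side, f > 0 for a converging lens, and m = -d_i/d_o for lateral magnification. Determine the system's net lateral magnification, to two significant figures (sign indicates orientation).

Lens 1: 1/d_i1 = 1/f_1 - 1/d_o1 = 1/13.5 - 1/51 = 0.05447 cm^-1, so d_i1 = 18.360 cm.
m_1 = -(18.360)/51 = -0.3600.
That image sits 33.140 cm in front of the second lens, so d_o2 = 33.140 cm.
Lens 2: 1/d_i2 = 1/f_2 - 1/d_o2 = 1/6 - 1/(33.140) = 0.13649 cm^-1, so d_i2 = 7.326 cm.
m_2 = -(7.326)/(33.140) = -0.2211.
Overall magnification: m = m_1 m_2 = 0.0796.

0.080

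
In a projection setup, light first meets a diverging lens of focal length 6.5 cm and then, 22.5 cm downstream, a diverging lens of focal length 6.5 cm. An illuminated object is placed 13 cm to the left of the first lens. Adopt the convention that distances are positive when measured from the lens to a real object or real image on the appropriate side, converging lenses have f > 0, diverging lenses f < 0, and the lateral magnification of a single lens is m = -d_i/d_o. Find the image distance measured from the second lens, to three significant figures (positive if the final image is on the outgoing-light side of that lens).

-5.23 cm

First lens: d_i1 = 1/(1/(-6.5) - 1/13) = -4.333 cm.
With d_i1 < 0 the first image is virtual and lies on the object side; the object distance for lens 2 is d_o2 = 22.5 - (-4.333) = 26.833 cm.
Second lens: d_i2 = 1/(1/(-6.5) - 1/(26.833)) = -5.232 cm.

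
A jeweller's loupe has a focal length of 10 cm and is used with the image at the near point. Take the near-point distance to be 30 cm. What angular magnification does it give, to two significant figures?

4.0

M = 1 + D/f = 1 + 30/10 = 4.000.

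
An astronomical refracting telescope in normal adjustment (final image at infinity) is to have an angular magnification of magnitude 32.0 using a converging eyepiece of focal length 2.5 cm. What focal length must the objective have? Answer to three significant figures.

|M| = f_obj/|f_eye|, so f_obj = |M| x |f_eye| = 32.0 x 2.5 = 80.000 cm.

80.0 cm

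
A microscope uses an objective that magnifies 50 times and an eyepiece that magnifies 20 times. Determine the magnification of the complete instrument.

1000

The overall magnification of a compound microscope is the product of the objective and eyepiece magnifications:
M = M_obj x M_eye = 50 x 20 = 1000.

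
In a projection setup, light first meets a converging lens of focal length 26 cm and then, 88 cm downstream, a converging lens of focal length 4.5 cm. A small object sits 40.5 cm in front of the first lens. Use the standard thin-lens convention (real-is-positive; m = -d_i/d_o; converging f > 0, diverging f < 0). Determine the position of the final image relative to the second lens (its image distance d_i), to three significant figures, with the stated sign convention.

6.36 cm

First lens: d_i1 = 1/(1/26 - 1/40.5) = 72.621 cm.
The intermediate image is 72.621 cm to the right of lens 1, so d_o2 = L - d_i1 = 88 - 72.621 = 15.379 cm.
Second lens: d_i2 = 1/(1/4.5 - 1/(15.379)) = 6.361 cm.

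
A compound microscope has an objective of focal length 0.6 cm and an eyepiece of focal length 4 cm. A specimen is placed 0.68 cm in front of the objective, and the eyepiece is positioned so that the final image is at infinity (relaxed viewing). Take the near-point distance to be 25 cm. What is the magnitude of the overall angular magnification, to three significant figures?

46.9

Objective: 1/d_i = 1/f_obj - 1/d_o = 1/0.6 - 1/0.68 = 0.19608 cm^-1, so d_i = 5.100 cm.
m_obj = -d_i/d_o = -5.100/0.68 = -7.500.
Eyepiece angular magnification (image at infinity): M_eye = D/f_e = 25/4 = 6.250.
Overall M = m_obj x M_eye = (-7.500)(6.250) = -46.87.
|M| = 46.87.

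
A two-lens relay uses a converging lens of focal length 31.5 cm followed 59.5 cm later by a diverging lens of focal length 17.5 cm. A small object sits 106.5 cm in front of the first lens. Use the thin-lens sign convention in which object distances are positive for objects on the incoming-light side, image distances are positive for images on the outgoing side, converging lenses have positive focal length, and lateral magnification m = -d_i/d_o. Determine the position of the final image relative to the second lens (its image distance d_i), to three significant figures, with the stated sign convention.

-8.01 cm

Lens 1: 1/d_i1 = 1/f_1 - 1/d_o1 = 1/31.5 - 1/106.5 = 0.02236 cm^-1, so d_i1 = 44.730 cm.
That image sits 14.770 cm in front of the second lens, so d_o2 = 14.770 cm.
Lens 2: 1/d_i2 = 1/f_2 - 1/d_o2 = 1/(-17.5) - 1/(14.770) = -0.12485 cm^-1, so d_i2 = -8.010 cm.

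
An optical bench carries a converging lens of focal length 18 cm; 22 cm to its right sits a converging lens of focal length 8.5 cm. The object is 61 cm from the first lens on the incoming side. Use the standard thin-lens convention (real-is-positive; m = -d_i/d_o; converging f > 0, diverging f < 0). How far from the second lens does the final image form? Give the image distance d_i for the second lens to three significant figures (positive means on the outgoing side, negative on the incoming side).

2.50 cm

Lens 1: 1/d_i1 = 1/f_1 - 1/d_o1 = 1/18 - 1/61 = 0.03916 cm^-1, so d_i1 = 25.535 cm.
Since 25.535 cm > 22 cm, the first image lies past the second lens and serves as a virtual object: d_o2 = L - d_i1 = -3.535 cm.
Lens 2: 1/d_i2 = 1/f_2 - 1/d_o2 = 1/8.5 - 1/(-3.535) = 0.40054 cm^-1, so d_i2 = 2.497 cm.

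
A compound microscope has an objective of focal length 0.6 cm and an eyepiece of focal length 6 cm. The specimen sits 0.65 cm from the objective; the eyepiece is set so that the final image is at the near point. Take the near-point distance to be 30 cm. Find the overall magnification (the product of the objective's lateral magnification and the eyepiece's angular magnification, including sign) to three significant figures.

Objective: 1/d_i = 1/f_obj - 1/d_o = 1/0.6 - 1/0.65 = 0.12821 cm^-1, so d_i = 7.800 cm.
m_obj = -d_i/d_o = -7.800/0.65 = -12.000.
Eyepiece angular magnification (image at near point): M_eye = 1 + D/f_e = 1 + 30/6 = 6.000.
Overall M = m_obj x M_eye = (-12.000)(6.000) = -72.00.

-72.0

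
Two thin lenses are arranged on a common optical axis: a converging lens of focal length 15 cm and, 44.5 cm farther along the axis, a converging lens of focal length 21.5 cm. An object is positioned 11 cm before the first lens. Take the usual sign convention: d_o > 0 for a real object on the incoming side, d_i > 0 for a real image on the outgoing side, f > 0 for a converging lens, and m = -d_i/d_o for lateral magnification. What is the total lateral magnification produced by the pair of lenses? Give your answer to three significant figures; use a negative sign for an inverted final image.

-1.25

First lens: d_i1 = 1/(1/15 - 1/11) = -41.250 cm.
m_1 = -(-41.250)/11 = 3.7500.
The intermediate image is virtual, 41.250 cm to the left of lens 1, so d_o2 = L - d_i1 = 44.5 - (-41.250) = 85.750 cm.
Second lens: d_i2 = 1/(1/21.5 - 1/(85.750)) = 28.695 cm.
m_2 = -(28.695)/(85.750) = -0.3346.
The system's lateral magnification is m_1 m_2 = (3.7500)(-0.3346) = -1.2549.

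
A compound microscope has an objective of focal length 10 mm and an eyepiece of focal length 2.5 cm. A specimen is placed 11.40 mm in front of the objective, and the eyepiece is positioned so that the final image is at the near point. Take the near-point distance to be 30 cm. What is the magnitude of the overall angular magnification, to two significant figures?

93

Convert to cm: f_obj = 10 mm = 1 cm; d_o = 11.40 mm = 1.14 cm.
Objective: 1/d_i = 1/f_obj - 1/d_o = 1/1 - 1/1.14 = 0.12281 cm^-1, so d_i = 8.143 cm.
m_obj = -d_i/d_o = -8.143/1.14 = -7.143.
Eyepiece angular magnification (image at near point): M_eye = 1 + D/f_e = 1 + 30/2.5 = 13.000.
Overall M = m_obj x M_eye = (-7.143)(13.000) = -92.86.
|M| = 92.86.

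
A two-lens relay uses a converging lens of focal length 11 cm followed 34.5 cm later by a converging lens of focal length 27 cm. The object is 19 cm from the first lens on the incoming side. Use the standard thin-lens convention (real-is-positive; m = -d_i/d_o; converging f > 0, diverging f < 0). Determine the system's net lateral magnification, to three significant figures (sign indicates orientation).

Applying the thin-lens equation to the first lens, 1/11 = 1/19 + 1/d_i1, which gives d_i1 = 26.125 cm.
Its lateral magnification is m_1 = -d_i1/d_o1 = -(26.125)/19 = -1.3750.
That image sits 8.375 cm in front of the second lens, so d_o2 = 8.375 cm.
Applying the thin-lens equation again with f_2 = 27 cm and d_o2 = 8.375 cm gives d_i2 = -12.141 cm.
m_2 = -(-12.141)/(8.375) = 1.4497.
Overall magnification: m = m_1 m_2 = -1.9933.

-1.99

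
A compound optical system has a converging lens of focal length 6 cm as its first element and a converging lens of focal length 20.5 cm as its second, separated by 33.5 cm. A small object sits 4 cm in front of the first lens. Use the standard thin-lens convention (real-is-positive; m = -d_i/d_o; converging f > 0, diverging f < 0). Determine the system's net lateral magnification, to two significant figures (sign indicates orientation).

Applying the thin-lens equation to the first lens, 1/6 = 1/4 + 1/d_i1, which gives d_i1 = -12.000 cm.
Its lateral magnification is m_1 = -d_i1/d_o1 = -(-12.000)/4 = 3.0000.
The intermediate image is virtual, 12.000 cm to the left of lens 1, so d_o2 = L - d_i1 = 33.5 - (-12.000) = 45.500 cm.
Applying the thin-lens equation again with f_2 = 20.5 cm and d_o2 = 45.500 cm gives d_i2 = 37.310 cm.
m_2 = -(37.310)/(45.500) = -0.8200.
Total m = m_1 x m_2 = (3.0000)(-0.8200) = -2.4600.

-2.5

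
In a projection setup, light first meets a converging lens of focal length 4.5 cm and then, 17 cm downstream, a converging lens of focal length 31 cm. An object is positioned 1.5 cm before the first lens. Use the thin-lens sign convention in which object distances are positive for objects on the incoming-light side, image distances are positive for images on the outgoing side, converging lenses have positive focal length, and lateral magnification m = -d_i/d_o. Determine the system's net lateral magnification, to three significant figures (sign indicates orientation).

First lens: d_i1 = 1/(1/4.5 - 1/1.5) = -2.250 cm.
m_1 = -(-2.250)/1.5 = 1.5000.
With d_i1 < 0 the first image is virtual and lies on the object side; the object distance for lens 2 is d_o2 = 17 - (-2.250) = 19.250 cm.
Second lens: d_i2 = 1/(1/31 - 1/(19.250)) = -50.787 cm.
m_2 = -(-50.787)/(19.250) = 2.6383.
The system's lateral magnification is m_1 m_2 = (1.5000)(2.6383) = 3.9574.

3.96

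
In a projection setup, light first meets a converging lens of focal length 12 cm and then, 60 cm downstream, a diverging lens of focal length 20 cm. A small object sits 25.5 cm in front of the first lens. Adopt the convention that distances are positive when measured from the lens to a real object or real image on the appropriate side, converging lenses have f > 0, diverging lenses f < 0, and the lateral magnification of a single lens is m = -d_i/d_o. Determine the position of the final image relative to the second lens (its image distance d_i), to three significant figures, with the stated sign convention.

Applying the thin-lens equation to the first lens, 1/12 = 1/25.5 + 1/d_i1, which gives d_i1 = 22.667 cm.
That image sits 37.333 cm in front of the second lens, so d_o2 = 37.333 cm.
Applying the thin-lens equation again with f_2 = -20 cm and d_o2 = 37.333 cm gives d_i2 = -13.023 cm.

-13.0 cm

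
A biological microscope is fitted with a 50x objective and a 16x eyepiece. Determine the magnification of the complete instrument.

The overall magnification of a compound microscope is the product of the objective and eyepiece magnifications:
M = M_obj x M_eye = 50 x 16 = 800.

800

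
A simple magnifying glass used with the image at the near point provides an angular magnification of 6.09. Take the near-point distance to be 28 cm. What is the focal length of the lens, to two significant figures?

For the image at the near point, M = 1 + D/f.
f = D/(M - 1) = 28/(6.09 - 1) = 5.501 cm.

5.5 cm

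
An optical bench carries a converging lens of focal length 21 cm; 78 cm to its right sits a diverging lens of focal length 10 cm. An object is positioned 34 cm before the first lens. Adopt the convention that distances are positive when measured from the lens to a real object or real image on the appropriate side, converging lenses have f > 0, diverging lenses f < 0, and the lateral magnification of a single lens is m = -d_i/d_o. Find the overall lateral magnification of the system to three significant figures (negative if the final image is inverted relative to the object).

Lens 1: 1/d_i1 = 1/f_1 - 1/d_o1 = 1/21 - 1/34 = 0.01821 cm^-1, so d_i1 = 54.923 cm.
m_1 = -(54.923)/34 = -1.6154.
Object distance for lens 2: d_o2 = 78 - 54.923 = 23.077 cm.
Lens 2: 1/d_i2 = 1/f_2 - 1/d_o2 = 1/(-10) - 1/(23.077) = -0.14333 cm^-1, so d_i2 = -6.977 cm.
m_2 = -(-6.977)/(23.077) = 0.3023.
Total m = m_1 x m_2 = (-1.6154)(0.3023) = -0.4884.

-0.488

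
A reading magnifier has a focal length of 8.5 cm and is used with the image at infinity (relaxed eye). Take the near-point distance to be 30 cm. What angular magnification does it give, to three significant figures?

M = D/f = 30/8.5 = 3.529.

3.53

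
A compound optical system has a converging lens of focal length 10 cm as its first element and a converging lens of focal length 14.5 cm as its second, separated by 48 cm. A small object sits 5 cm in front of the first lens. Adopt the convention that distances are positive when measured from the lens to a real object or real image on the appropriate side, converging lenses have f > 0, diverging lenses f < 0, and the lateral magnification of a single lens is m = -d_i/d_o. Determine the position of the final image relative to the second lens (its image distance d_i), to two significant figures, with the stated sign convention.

Lens 1: 1/d_i1 = 1/f_1 - 1/d_o1 = 1/10 - 1/5 = -0.10000 cm^-1, so d_i1 = -10.000 cm.
The intermediate image is virtual, 10.000 cm to the left of lens 1, so d_o2 = L - d_i1 = 48 - (-10.000) = 58.000 cm.
Lens 2: 1/d_i2 = 1/f_2 - 1/d_o2 = 1/14.5 - 1/(58.000) = 0.05172 cm^-1, so d_i2 = 19.333 cm.

19 cm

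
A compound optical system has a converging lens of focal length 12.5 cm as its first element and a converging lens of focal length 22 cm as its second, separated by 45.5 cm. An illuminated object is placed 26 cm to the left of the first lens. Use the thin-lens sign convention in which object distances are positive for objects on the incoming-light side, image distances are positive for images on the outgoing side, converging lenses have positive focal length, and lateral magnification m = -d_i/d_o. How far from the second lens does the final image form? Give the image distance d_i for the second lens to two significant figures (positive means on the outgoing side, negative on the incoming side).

Lens 1: 1/d_i1 = 1/f_1 - 1/d_o1 = 1/12.5 - 1/26 = 0.04154 cm^-1, so d_i1 = 24.074 cm.
That image sits 21.426 cm in front of the second lens, so d_o2 = 21.426 cm.
Lens 2: 1/d_i2 = 1/f_2 - 1/d_o2 = 1/22 - 1/(21.426) = -0.00122 cm^-1, so d_i2 = -821.097 cm.

-820 cm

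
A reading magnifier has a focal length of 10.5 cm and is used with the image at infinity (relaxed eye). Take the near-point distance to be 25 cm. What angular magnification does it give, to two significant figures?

M = D/f = 25/10.5 = 2.381.

2.4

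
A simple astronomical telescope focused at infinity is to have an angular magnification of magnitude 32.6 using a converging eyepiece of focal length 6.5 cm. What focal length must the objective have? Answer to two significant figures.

210 cm

|M| = f_obj/|f_eye|, so f_obj = |M| x |f_eye| = 32.6 x 6.5 = 211.900 cm.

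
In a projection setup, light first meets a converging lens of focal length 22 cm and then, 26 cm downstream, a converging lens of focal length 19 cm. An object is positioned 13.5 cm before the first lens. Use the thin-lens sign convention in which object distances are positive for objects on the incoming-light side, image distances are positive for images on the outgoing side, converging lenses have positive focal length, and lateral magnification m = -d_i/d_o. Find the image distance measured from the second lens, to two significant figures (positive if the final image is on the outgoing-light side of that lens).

28 cm

Lens 1: 1/d_i1 = 1/f_1 - 1/d_o1 = 1/22 - 1/13.5 = -0.02862 cm^-1, so d_i1 = -34.941 cm.
With d_i1 < 0 the first image is virtual and lies on the object side; the object distance for lens 2 is d_o2 = 26 - (-34.941) = 60.941 cm.
Lens 2: 1/d_i2 = 1/f_2 - 1/d_o2 = 1/19 - 1/(60.941) = 0.03622 cm^-1, so d_i2 = 27.607 cm.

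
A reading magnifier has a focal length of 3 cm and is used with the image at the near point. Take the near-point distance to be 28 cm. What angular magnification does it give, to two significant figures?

10

M = 1 + D/f = 1 + 28/3 = 10.333.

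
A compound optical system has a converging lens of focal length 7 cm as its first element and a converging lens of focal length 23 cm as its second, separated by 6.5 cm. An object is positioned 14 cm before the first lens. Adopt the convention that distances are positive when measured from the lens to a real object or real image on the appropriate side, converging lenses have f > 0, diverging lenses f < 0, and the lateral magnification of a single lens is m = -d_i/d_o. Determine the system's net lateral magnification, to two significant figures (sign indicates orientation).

Applying the thin-lens equation to the first lens, 1/7 = 1/14 + 1/d_i1, which gives d_i1 = 14.000 cm.
Its lateral magnification is m_1 = -d_i1/d_o1 = -(14.000)/14 = -1.0000.
This image would form 14.000 cm past lens 1, i.e. 7.500 cm beyond lens 2, so it is a virtual object for lens 2: d_o2 = 6.5 - 14.000 = -7.500 cm.
Applying the thin-lens equation again with f_2 = 23 cm and d_o2 = -7.500 cm gives d_i2 = 5.656 cm.
m_2 = -(5.656)/(-7.500) = 0.7541.
The system's lateral magnification is m_1 m_2 = (-1.0000)(0.7541) = -0.7541.

-0.75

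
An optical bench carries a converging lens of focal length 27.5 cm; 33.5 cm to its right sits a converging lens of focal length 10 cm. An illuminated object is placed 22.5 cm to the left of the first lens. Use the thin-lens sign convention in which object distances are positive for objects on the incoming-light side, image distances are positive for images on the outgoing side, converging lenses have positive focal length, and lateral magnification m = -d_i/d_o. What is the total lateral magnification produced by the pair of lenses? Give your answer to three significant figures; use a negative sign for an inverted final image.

-0.374

Lens 1: 1/d_i1 = 1/f_1 - 1/d_o1 = 1/27.5 - 1/22.5 = -0.00808 cm^-1, so d_i1 = -123.750 cm.
m_1 = -(-123.750)/22.5 = 5.5000.
The intermediate image is virtual, 123.750 cm to the left of lens 1, so d_o2 = L - d_i1 = 33.5 - (-123.750) = 157.250 cm.
Lens 2: 1/d_i2 = 1/f_2 - 1/d_o2 = 1/10 - 1/(157.250) = 0.09364 cm^-1, so d_i2 = 10.679 cm.
m_2 = -(10.679)/(157.250) = -0.0679.
The system's lateral magnification is m_1 m_2 = (5.5000)(-0.0679) = -0.3735.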